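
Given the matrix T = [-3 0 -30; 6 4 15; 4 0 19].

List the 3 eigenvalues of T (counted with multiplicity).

4, 7, 9

The characteristic polynomial is p(λ) = det(λI - T).
Expanding the 3×3 determinant: p(λ) = λ^3 - 20λ^2 + 127λ - 252.
Rational-root test: λ = 4 gives p(4) = 0.
Dividing by (λ - 4) leaves λ^2 - 16λ + 63.
The quadratic factors as (λ - 7)·(λ - 9).
Eigenvalues: 4, 7, 9.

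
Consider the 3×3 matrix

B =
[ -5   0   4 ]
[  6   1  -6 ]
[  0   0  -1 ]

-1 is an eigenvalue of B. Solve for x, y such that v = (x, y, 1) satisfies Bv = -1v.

We need (B + 1I)v = 0.
B + 1I = [[-4, 0, 4], [6, 2, -6], [0, 0, 0]].
Row 1: (-4)·x + (0)·y + (4)·1 = 0
Row 2: (6)·x + (2)·y + (-6)·1 = 0
Row 3: (0)·x + (0)·y + (0)·1 = 0
Solving gives x = 1, y = 0.
Check: B·(1, 0, 1) = (-1, 0, -1) = -1·(1, 0, 1).

1, 0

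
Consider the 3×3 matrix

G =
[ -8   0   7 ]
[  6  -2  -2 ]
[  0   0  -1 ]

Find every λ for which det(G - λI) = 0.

-8, -2, -1

Compute the characteristic polynomial p(t) = det(tI - G).
Expanding the 3×3 determinant: p(t) = t^3 + 11t^2 + 26t + 16.
Since p(-1) = 0, t = -1 is a root.
Factor out (t + 1): p(t) = (t + 1)·(t^2 + 10t + 16).
The quadratic factors as (t + 8)·(t + 2).
Eigenvalues: -8, -2, -1.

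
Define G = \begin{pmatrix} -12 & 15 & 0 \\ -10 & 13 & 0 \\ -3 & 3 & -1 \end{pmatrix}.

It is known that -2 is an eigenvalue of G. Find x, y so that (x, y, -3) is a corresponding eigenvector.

We need (G + 2I)v = 0.
G + 2I = [[-10, 15, 0], [-10, 15, 0], [-3, 3, 1]].
Row 1: (-10)·x + (15)·y + (0)·-3 = 0
Row 2: (-10)·x + (15)·y + (0)·-3 = 0
Row 3: (-3)·x + (3)·y + (1)·-3 = 0
Solving gives x = -3, y = -2.
Check: G·(-3, -2, -3) = (6, 4, 6) = -2·(-3, -2, -3).

-3, -2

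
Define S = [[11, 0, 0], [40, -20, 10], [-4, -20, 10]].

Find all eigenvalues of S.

The characteristic polynomial is p(t) = det(tI - S).
Cofactor expansion gives p(t) = t^3 - t^2 - 110t.
Since p(0) = 0, t = 0 is a root.
Dividing by t leaves t^2 - t - 110.
The quadratic factors as (t + 10)·(t - 11).
Eigenvalues: -10, 0, 11.

-10, 0, 11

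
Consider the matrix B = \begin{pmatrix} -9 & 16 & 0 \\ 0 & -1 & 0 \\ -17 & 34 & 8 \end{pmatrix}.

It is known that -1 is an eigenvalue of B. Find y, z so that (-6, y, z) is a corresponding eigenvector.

-3, 0

We need (B + 1I)v = 0.
B + 1I = [[-8, 16, 0], [0, 0, 0], [-17, 34, 9]].
Row 1: (-8)·-6 + (16)·y + (0)·z = 0
Row 2: (0)·-6 + (0)·y + (0)·z = 0
Row 3: (-17)·-6 + (34)·y + (9)·z = 0
Solving gives y = -3, z = 0.
Check: B·(-6, -3, 0) = (6, 3, 0) = -1·(-6, -3, 0).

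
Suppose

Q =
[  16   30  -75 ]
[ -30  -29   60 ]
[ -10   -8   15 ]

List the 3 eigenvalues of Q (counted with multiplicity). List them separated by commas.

The characteristic polynomial is p(λ) = det(λI - Q).
Expanding the 3×3 determinant: p(λ) = λ^3 - 2λ^2 - 29λ + 30.
Try λ = 1: p(1) = 0, so 1 is a root.
Dividing by (λ - 1) leaves λ^2 - λ - 30.
The quadratic factors as (λ + 5)·(λ - 6).
Eigenvalues: -5, 1, 6.

-5, 1, 6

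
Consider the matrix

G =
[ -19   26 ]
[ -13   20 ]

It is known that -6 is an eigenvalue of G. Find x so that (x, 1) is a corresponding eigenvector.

We need (G + 6I)v = 0.
G + 6I = [[-13, 26], [-13, 26]].
Row 1: (-13)·x + (26)·1 = 0
Row 2: (-13)·x + (26)·1 = 0
Solving gives x = 2.
Check: G·(2, 1) = (-12, -6) = -6·(2, 1).

2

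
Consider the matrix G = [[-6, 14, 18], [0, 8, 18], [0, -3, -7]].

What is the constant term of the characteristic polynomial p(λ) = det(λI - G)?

-12

p(0) = det(0·I − G) = det(−G) = (−1)^3·det(G).
det(G) = 12, so p(0) = -12.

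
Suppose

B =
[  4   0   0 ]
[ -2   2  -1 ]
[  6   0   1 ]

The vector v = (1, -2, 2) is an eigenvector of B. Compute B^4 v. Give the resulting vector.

First find the eigenvalue: Bv = (4, -8, 8) = 4·(1, -2, 2), so λ = 4.
Then B^4 v = λ^4·v = 4^4·(1, -2, 2) = 256·(1, -2, 2) = (256, -512, 512).

(256, -512, 512)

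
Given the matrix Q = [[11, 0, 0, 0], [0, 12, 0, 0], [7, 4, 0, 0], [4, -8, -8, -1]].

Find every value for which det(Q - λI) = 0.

Q is lower triangular, so its eigenvalues are the diagonal entries.
Diagonal: 11, 12, 0, -1.

-1, 0, 11, 12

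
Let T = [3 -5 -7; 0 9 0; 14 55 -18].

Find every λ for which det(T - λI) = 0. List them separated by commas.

Compute the characteristic polynomial p(λ) = det(λI - T).
Expanding the 3×3 determinant: p(λ) = λ^3 + 6λ^2 - 91λ - 396.
Rational-root test: λ = -4 gives p(-4) = 0.
Dividing by (λ + 4) leaves λ^2 + 2λ - 99.
The quadratic factors as (λ + 11)·(λ - 9).
Eigenvalues: -11, -4, 9.

-11, -4, 9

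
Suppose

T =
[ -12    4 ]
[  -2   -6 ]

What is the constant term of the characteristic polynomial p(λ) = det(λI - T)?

p(0) = det(0·I − T) = det(−T) = (−1)^2·det(T).
det(T) = 80, so p(0) = 80.

80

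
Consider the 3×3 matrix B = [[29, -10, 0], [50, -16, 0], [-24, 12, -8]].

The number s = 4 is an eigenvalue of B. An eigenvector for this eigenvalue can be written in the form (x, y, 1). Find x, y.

We need (B - 4I)v = 0.
B - 4I = [[25, -10, 0], [50, -20, 0], [-24, 12, -12]].
Row 1: (25)·x + (-10)·y + (0)·1 = 0
Row 2: (50)·x + (-20)·y + (0)·1 = 0
Row 3: (-24)·x + (12)·y + (-12)·1 = 0
Solving gives x = 2, y = 5.
Check: B·(2, 5, 1) = (8, 20, 4) = 4·(2, 5, 1).

2, 5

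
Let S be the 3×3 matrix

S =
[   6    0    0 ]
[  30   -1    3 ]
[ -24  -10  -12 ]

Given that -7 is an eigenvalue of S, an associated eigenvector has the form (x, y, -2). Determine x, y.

We need (S + 7I)v = 0.
S + 7I = [[13, 0, 0], [30, 6, 3], [-24, -10, -5]].
Row 1: (13)·x + (0)·y + (0)·-2 = 0
Row 2: (30)·x + (6)·y + (3)·-2 = 0
Row 3: (-24)·x + (-10)·y + (-5)·-2 = 0
Solving gives x = 0, y = 1.
Check: S·(0, 1, -2) = (0, -7, 14) = -7·(0, 1, -2).

0, 1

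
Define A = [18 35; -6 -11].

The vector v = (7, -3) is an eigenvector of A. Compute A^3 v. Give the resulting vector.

First find the eigenvalue: Av = (21, -9) = 3·(7, -3), so λ = 3.
Then A^3 v = λ^3·v = 3^3·(7, -3) = 27·(7, -3) = (189, -81).

(189, -81)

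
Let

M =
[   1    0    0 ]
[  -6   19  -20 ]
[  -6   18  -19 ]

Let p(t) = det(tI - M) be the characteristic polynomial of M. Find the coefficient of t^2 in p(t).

The coefficient of t^2 of det(tI - M) is −trace(M).
trace(M) = (1) + (19) + (-19) = 1, so the coefficient is -1.

-1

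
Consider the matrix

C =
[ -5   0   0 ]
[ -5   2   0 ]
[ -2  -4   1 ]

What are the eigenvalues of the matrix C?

C is lower triangular, so its eigenvalues are the diagonal entries.
Diagonal: -5, 2, 1.

-5, 1, 2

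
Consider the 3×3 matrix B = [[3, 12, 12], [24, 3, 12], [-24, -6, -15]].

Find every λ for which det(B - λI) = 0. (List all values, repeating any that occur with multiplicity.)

-9, -3, 3

The characteristic polynomial is p(t) = det(tI - B).
Expanding the 3×3 determinant: p(t) = t^3 + 9t^2 - 9t - 81.
Rational-root test: t = -3 gives p(-3) = 0.
Factor out (t + 3): p(t) = (t + 3)·(t^2 + 6t - 27).
The quadratic factors as (t + 9)·(t - 3).
Eigenvalues: -9, -3, 3.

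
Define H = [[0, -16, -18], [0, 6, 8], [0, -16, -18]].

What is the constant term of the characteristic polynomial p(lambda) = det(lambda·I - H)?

0

p(0) = det(0·I − H) = det(−H) = (−1)^3·det(H).
det(H) = 0, so p(0) = 0.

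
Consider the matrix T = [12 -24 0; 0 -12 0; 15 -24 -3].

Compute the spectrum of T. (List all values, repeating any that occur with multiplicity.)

-12, -3, 12

Set up det(sI - T) = 0.
Expanding along the first row, p(s) = s^3 + 3s^2 - 144s - 432.
Since p(-3) = 0, s = -3 is a root.
Dividing by (s + 3) leaves s^2 - 144.
The quadratic factors as (s + 12)·(s - 12).
Eigenvalues: -12, -3, 12.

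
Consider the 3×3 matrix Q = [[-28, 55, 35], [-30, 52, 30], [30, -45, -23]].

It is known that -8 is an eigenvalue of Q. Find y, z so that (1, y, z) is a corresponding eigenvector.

1, -1

We need (Q + 8I)v = 0.
Q + 8I = [[-20, 55, 35], [-30, 60, 30], [30, -45, -15]].
Row 1: (-20)·1 + (55)·y + (35)·z = 0
Row 2: (-30)·1 + (60)·y + (30)·z = 0
Row 3: (30)·1 + (-45)·y + (-15)·z = 0
Solving gives y = 1, z = -1.
Check: Q·(1, 1, -1) = (-8, -8, 8) = -8·(1, 1, -1).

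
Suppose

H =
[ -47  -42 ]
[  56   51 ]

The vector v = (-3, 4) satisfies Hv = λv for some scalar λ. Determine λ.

Compute Hv: H·(-3, 4) = (-27, 36).
Since Hv = λv, compare component 1: -27 = λ·-3, so λ = 9.

9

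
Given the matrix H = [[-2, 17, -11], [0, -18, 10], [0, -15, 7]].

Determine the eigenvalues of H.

The characteristic polynomial is p(λ) = det(λI - H).
Expanding the 3×3 determinant: p(λ) = λ^3 + 13λ^2 + 46λ + 48.
Since p(-3) = 0, λ = -3 is a root.
Dividing by (λ + 3) leaves λ^2 + 10λ + 16.
The quadratic factors as (λ + 8)·(λ + 2).
Eigenvalues: -8, -3, -2.

-8, -3, -2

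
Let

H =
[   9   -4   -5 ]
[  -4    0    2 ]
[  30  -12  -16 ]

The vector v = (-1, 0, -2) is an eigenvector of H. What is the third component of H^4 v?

First find the eigenvalue: Hv = (1, 0, 2) = -1·(-1, 0, -2), so λ = -1.
Then H^4 v = λ^4·v = (-1)^4·(-1, 0, -2) = 1·(-1, 0, -2) = (-1, 0, -2).

-2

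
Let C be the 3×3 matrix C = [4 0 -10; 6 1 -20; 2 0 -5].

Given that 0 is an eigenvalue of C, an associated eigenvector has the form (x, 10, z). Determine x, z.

5, 2

We need (C)v = 0.
C = [[4, 0, -10], [6, 1, -20], [2, 0, -5]].
Row 1: (4)·x + (0)·10 + (-10)·z = 0
Row 2: (6)·x + (1)·10 + (-20)·z = 0
Row 3: (2)·x + (0)·10 + (-5)·z = 0
Solving gives x = 5, z = 2.
Check: C·(5, 10, 2) = (0, 0, 0) = 0·(5, 10, 2).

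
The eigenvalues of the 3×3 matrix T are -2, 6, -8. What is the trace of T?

-4

trace(T) is the sum of the eigenvalues: (-2) + (6) + (-8) = -4.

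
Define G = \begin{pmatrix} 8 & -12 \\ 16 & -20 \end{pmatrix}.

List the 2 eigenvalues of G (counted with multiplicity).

det(G - tI) = (8 - t)(-20 - t) - (-12)·(16) = t^2 + 12t + 32.
This factors as (t + 8)·(t + 4) = 0.
Eigenvalues: -8, -4.

-8, -4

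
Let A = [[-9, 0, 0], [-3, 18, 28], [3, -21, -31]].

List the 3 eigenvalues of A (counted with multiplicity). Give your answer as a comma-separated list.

-10, -9, -3

The characteristic polynomial is p(λ) = det(λI - A).
Expanding the 3×3 determinant: p(λ) = λ^3 + 22λ^2 + 147λ + 270.
Since p(-3) = 0, λ = -3 is a root.
Dividing by (λ + 3) leaves λ^2 + 19λ + 90.
The quadratic factors as (λ + 10)·(λ + 9).
Eigenvalues: -10, -9, -3.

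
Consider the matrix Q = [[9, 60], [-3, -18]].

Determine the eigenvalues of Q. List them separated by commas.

det(Q - tI) = (9 - t)(-18 - t) - (60)·(-3) = t^2 + 9t + 18.
This factors as (t + 6)·(t + 3) = 0.
Eigenvalues: -6, -3.

-6, -3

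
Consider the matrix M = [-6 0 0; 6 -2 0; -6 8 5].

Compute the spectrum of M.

M is lower triangular, so its eigenvalues are the diagonal entries.
Diagonal: -6, -2, 5.

-6, -2, 5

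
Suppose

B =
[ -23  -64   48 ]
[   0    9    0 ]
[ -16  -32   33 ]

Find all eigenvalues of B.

1, 9, 9

The characteristic polynomial is p(λ) = det(λI - B).
Expanding the 3×3 determinant: p(λ) = λ^3 - 19λ^2 + 99λ - 81.
Rational-root test: λ = 1 gives p(1) = 0.
Dividing by (λ - 1) leaves λ^2 - 18λ + 81.
The quadratic factor is (λ - 9)^2.
Eigenvalues: 1, 9, 9.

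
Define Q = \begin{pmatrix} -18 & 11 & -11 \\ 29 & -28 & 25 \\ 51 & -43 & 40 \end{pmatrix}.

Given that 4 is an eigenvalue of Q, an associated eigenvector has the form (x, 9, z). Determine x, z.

We need (Q - 4I)v = 0.
Q - 4I = [[-22, 11, -11], [29, -32, 25], [51, -43, 36]].
Row 1: (-22)·x + (11)·9 + (-11)·z = 0
Row 2: (29)·x + (-32)·9 + (25)·z = 0
Row 3: (51)·x + (-43)·9 + (36)·z = 0
Solving gives x = -3, z = 15.
Check: Q·(-3, 9, 15) = (-12, 36, 60) = 4·(-3, 9, 15).

-3, 15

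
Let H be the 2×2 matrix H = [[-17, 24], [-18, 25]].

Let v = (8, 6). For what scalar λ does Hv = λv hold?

1

Compute Hv: H·(8, 6) = (8, 6).
Since Hv = λv, compare component 1: 8 = λ·8, so λ = 1.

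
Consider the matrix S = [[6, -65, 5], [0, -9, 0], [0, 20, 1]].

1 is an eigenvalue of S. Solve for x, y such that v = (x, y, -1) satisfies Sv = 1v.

We need (S - 1I)v = 0.
S - 1I = [[5, -65, 5], [0, -10, 0], [0, 20, 0]].
Row 1: (5)·x + (-65)·y + (5)·-1 = 0
Row 2: (0)·x + (-10)·y + (0)·-1 = 0
Row 3: (0)·x + (20)·y + (0)·-1 = 0
Solving gives x = 1, y = 0.
Check: S·(1, 0, -1) = (1, 0, -1) = 1·(1, 0, -1).

1, 0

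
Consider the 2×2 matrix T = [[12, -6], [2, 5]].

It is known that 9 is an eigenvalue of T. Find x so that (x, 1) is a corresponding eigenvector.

2

We need (T - 9I)v = 0.
T - 9I = [[3, -6], [2, -4]].
Row 1: (3)·x + (-6)·1 = 0
Row 2: (2)·x + (-4)·1 = 0
Solving gives x = 2.
Check: T·(2, 1) = (18, 9) = 9·(2, 1).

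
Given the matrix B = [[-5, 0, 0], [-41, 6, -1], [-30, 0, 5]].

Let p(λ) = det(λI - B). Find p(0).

150

p(0) = det(0·I − B) = det(−B) = (−1)^3·det(B).
det(B) = -150, so p(0) = 150.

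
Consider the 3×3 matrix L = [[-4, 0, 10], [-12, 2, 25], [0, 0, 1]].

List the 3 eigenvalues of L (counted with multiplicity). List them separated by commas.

-4, 1, 2

Compute the characteristic polynomial p(lambda) = det(lambda·I - L).
Expanding the 3×3 determinant: p(lambda) = lambda^3 + lambda^2 - 10·lambda + 8.
Since p(1) = 0, lambda = 1 is a root.
Dividing by (lambda - 1) leaves lambda^2 + 2·lambda - 8.
The quadratic factors as (lambda + 4)·(lambda - 2).
Eigenvalues: -4, 1, 2.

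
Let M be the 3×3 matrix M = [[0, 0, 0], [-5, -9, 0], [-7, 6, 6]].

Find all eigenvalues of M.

M is lower triangular, so its eigenvalues are the diagonal entries.
Diagonal: 0, -9, 6.

-9, 0, 6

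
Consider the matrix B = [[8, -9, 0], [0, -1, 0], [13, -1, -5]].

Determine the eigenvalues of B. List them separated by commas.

-5, -1, 8

Set up det(λI - B) = 0.
Expanding along the first row, p(λ) = λ^3 - 2λ^2 - 43λ - 40.
Since p(-1) = 0, λ = -1 is a root.
Factor out (λ + 1): p(λ) = (λ + 1)·(λ^2 - 3λ - 40).
The quadratic factors as (λ + 5)·(λ - 8).
Eigenvalues: -5, -1, 8.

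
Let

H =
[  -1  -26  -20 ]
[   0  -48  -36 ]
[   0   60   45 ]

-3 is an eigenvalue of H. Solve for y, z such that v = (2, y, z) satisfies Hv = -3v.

4, -5

We need (H + 3I)v = 0.
H + 3I = [[2, -26, -20], [0, -45, -36], [0, 60, 48]].
Row 1: (2)·2 + (-26)·y + (-20)·z = 0
Row 2: (0)·2 + (-45)·y + (-36)·z = 0
Row 3: (0)·2 + (60)·y + (48)·z = 0
Solving gives y = 4, z = -5.
Check: H·(2, 4, -5) = (-6, -12, 15) = -3·(2, 4, -5).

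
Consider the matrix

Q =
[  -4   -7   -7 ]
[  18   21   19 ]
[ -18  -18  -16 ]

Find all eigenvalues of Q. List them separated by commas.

Compute the characteristic polynomial p(λ) = det(λI - Q).
Expanding the 3×3 determinant: p(λ) = λ^3 - λ^2 - 14λ + 24.
Since p(-4) = 0, λ = -4 is a root.
Factor out (λ + 4): p(λ) = (λ + 4)·(λ^2 - 5λ + 6).
The quadratic factors as (λ - 2)·(λ - 3).
Eigenvalues: -4, 2, 3.

-4, 2, 3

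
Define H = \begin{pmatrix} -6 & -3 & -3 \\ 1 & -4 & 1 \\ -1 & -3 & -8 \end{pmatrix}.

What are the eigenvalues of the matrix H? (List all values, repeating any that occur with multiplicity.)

Set up det(λI - H) = 0.
Expanding along the first row, p(λ) = λ^3 + 18λ^2 + 107λ + 210.
Since p(-5) = 0, λ = -5 is a root.
Dividing by (λ + 5) leaves λ^2 + 13λ + 42.
The quadratic factors as (λ + 7)·(λ + 6).
Eigenvalues: -7, -6, -5.

-7, -6, -5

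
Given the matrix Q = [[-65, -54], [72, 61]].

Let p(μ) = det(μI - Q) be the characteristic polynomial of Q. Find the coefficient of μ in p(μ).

4

The coefficient of μ of det(μI - Q) is −trace(Q).
trace(Q) = (-65) + (61) = -4, so the coefficient is 4.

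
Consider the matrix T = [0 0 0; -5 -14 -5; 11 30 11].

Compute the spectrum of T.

Compute the characteristic polynomial p(r) = det(rI - T).
Expanding along the first row, p(r) = r^3 + 3r^2 - 4r.
Try r = 0: p(0) = 0, so 0 is a root.
Factor out r: p(r) = r·(r^2 + 3r - 4).
The quadratic factors as (r + 4)·(r - 1).
Eigenvalues: -4, 0, 1.

-4, 0, 1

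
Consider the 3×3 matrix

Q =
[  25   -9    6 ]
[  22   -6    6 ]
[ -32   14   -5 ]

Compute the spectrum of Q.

Compute the characteristic polynomial p(μ) = det(μI - Q).
Expanding along the first row, p(μ) = μ^3 - 14μ^2 + 61μ - 84.
Try μ = 7: p(7) = 0, so 7 is a root.
Factor out (μ - 7): p(μ) = (μ - 7)·(μ^2 - 7μ + 12).
The quadratic factors as (μ - 3)·(μ - 4).
Eigenvalues: 3, 4, 7.

3, 4, 7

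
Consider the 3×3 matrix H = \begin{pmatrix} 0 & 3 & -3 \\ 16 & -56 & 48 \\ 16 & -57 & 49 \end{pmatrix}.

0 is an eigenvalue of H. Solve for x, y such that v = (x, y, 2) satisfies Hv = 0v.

1, 2

We need (H)v = 0.
H = [[0, 3, -3], [16, -56, 48], [16, -57, 49]].
Row 1: (0)·x + (3)·y + (-3)·2 = 0
Row 2: (16)·x + (-56)·y + (48)·2 = 0
Row 3: (16)·x + (-57)·y + (49)·2 = 0
Solving gives x = 1, y = 2.
Check: H·(1, 2, 2) = (0, 0, 0) = 0·(1, 2, 2).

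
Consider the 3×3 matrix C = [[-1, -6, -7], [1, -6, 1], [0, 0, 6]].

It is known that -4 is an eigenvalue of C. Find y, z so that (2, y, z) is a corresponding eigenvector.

1, 0

We need (C + 4I)v = 0.
C + 4I = [[3, -6, -7], [1, -2, 1], [0, 0, 10]].
Row 1: (3)·2 + (-6)·y + (-7)·z = 0
Row 2: (1)·2 + (-2)·y + (1)·z = 0
Row 3: (0)·2 + (0)·y + (10)·z = 0
Solving gives y = 1, z = 0.
Check: C·(2, 1, 0) = (-8, -4, 0) = -4·(2, 1, 0).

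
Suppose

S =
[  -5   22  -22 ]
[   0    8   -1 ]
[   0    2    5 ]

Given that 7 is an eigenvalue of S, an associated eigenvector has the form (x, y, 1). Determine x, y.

We need (S - 7I)v = 0.
S - 7I = [[-12, 22, -22], [0, 1, -1], [0, 2, -2]].
Row 1: (-12)·x + (22)·y + (-22)·1 = 0
Row 2: (0)·x + (1)·y + (-1)·1 = 0
Row 3: (0)·x + (2)·y + (-2)·1 = 0
Solving gives x = 0, y = 1.
Check: S·(0, 1, 1) = (0, 7, 7) = 7·(0, 1, 1).

0, 1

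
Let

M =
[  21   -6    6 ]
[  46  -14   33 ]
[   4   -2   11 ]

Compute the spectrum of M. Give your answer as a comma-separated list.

4, 5, 9

Set up det(μI - M) = 0.
Cofactor expansion gives p(μ) = μ^3 - 18μ^2 + 101μ - 180.
Rational-root test: μ = 9 gives p(9) = 0.
Factor out (μ - 9): p(μ) = (μ - 9)·(μ^2 - 9μ + 20).
The quadratic factors as (μ - 4)·(μ - 5).
Eigenvalues: 4, 5, 9.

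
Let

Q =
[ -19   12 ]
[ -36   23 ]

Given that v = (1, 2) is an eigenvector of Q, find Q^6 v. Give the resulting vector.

(15625, 31250)

First find the eigenvalue: Qv = (5, 10) = 5·(1, 2), so λ = 5.
Then Q^6 v = λ^6·v = 5^6·(1, 2) = 15625·(1, 2) = (15625, 31250).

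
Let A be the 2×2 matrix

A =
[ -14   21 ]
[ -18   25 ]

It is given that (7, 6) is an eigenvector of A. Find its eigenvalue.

Compute Av: A·(7, 6) = (28, 24).
Since Av = λv, compare component 1: 28 = λ·7, so λ = 4.

4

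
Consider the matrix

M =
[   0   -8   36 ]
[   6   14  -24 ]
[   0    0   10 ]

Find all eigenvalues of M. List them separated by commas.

6, 8, 10

Compute the characteristic polynomial p(μ) = det(μI - M).
Cofactor expansion gives p(μ) = μ^3 - 24μ^2 + 188μ - 480.
Try μ = 8: p(8) = 0, so 8 is a root.
Factor out (μ - 8): p(μ) = (μ - 8)·(μ^2 - 16μ + 60).
The quadratic factors as (μ - 6)·(μ - 10).
Eigenvalues: 6, 8, 10.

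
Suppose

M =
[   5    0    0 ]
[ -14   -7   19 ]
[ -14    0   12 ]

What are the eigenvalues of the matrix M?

Compute the characteristic polynomial p(lambda) = det(lambda·I - M).
Cofactor expansion gives p(lambda) = lambda^3 - 10·lambda^2 - 59·lambda + 420.
Try lambda = 12: p(12) = 0, so 12 is a root.
Dividing by (lambda - 12) leaves lambda^2 + 2·lambda - 35.
The quadratic factors as (lambda + 7)·(lambda - 5).
Eigenvalues: -7, 5, 12.

-7, 5, 12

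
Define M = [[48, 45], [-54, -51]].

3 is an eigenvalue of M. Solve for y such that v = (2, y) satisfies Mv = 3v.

-2

We need (M - 3I)v = 0.
M - 3I = [[45, 45], [-54, -54]].
Row 1: (45)·2 + (45)·y = 0
Row 2: (-54)·2 + (-54)·y = 0
Solving gives y = -2.
Check: M·(2, -2) = (6, -6) = 3·(2, -2).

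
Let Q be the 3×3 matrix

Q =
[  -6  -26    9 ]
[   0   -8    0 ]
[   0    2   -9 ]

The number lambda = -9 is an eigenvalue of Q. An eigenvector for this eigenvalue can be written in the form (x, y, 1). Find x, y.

-3, 0

We need (Q + 9I)v = 0.
Q + 9I = [[3, -26, 9], [0, 1, 0], [0, 2, 0]].
Row 1: (3)·x + (-26)·y + (9)·1 = 0
Row 2: (0)·x + (1)·y + (0)·1 = 0
Row 3: (0)·x + (2)·y + (0)·1 = 0
Solving gives x = -3, y = 0.
Check: Q·(-3, 0, 1) = (27, 0, -9) = -9·(-3, 0, 1).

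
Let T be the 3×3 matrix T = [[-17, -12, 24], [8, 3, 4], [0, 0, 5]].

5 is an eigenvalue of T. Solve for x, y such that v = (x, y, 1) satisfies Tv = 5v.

0, 2

We need (T - 5I)v = 0.
T - 5I = [[-22, -12, 24], [8, -2, 4], [0, 0, 0]].
Row 1: (-22)·x + (-12)·y + (24)·1 = 0
Row 2: (8)·x + (-2)·y + (4)·1 = 0
Row 3: (0)·x + (0)·y + (0)·1 = 0
Solving gives x = 0, y = 2.
Check: T·(0, 2, 1) = (0, 10, 5) = 5·(0, 2, 1).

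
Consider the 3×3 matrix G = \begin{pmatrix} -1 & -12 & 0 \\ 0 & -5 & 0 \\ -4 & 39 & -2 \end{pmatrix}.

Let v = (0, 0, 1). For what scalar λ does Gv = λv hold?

-2

Compute Gv: G·(0, 0, 1) = (0, 0, -2).
Since Gv = λv, compare component 3: -2 = λ·1, so λ = -2.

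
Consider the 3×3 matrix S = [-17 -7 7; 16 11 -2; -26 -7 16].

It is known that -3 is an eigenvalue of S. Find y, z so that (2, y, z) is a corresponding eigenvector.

-2, 2

We need (S + 3I)v = 0.
S + 3I = [[-14, -7, 7], [16, 14, -2], [-26, -7, 19]].
Row 1: (-14)·2 + (-7)·y + (7)·z = 0
Row 2: (16)·2 + (14)·y + (-2)·z = 0
Row 3: (-26)·2 + (-7)·y + (19)·z = 0
Solving gives y = -2, z = 2.
Check: S·(2, -2, 2) = (-6, 6, -6) = -3·(2, -2, 2).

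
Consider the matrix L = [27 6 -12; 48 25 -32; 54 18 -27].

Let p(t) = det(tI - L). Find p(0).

p(0) = det(0·I − L) = det(−L) = (−1)^3·det(L).
det(L) = 567, so p(0) = -567.

-567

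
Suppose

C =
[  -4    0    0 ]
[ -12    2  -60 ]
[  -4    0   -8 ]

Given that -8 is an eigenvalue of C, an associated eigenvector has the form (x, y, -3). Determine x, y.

We need (C + 8I)v = 0.
C + 8I = [[4, 0, 0], [-12, 10, -60], [-4, 0, 0]].
Row 1: (4)·x + (0)·y + (0)·-3 = 0
Row 2: (-12)·x + (10)·y + (-60)·-3 = 0
Row 3: (-4)·x + (0)·y + (0)·-3 = 0
Solving gives x = 0, y = -18.
Check: C·(0, -18, -3) = (0, 144, 24) = -8·(0, -18, -3).

0, -18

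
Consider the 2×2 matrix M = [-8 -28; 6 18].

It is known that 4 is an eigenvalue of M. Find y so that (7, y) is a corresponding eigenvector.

We need (M - 4I)v = 0.
M - 4I = [[-12, -28], [6, 14]].
Row 1: (-12)·7 + (-28)·y = 0
Row 2: (6)·7 + (14)·y = 0
Solving gives y = -3.
Check: M·(7, -3) = (28, -12) = 4·(7, -3).

-3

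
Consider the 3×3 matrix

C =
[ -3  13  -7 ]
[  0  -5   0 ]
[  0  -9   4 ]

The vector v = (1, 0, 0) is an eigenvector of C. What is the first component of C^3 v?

First find the eigenvalue: Cv = (-3, 0, 0) = -3·(1, 0, 0), so λ = -3.
Then C^3 v = λ^3·v = (-3)^3·(1, 0, 0) = -27·(1, 0, 0) = (-27, 0, 0).

-27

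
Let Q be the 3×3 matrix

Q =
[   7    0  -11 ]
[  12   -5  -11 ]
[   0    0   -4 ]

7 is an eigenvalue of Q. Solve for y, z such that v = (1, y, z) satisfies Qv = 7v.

1, 0

We need (Q - 7I)v = 0.
Q - 7I = [[0, 0, -11], [12, -12, -11], [0, 0, -11]].
Row 1: (0)·1 + (0)·y + (-11)·z = 0
Row 2: (12)·1 + (-12)·y + (-11)·z = 0
Row 3: (0)·1 + (0)·y + (-11)·z = 0
Solving gives y = 1, z = 0.
Check: Q·(1, 1, 0) = (7, 7, 0) = 7·(1, 1, 0).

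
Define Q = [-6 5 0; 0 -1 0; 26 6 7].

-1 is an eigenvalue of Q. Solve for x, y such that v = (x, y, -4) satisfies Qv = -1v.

We need (Q + 1I)v = 0.
Q + 1I = [[-5, 5, 0], [0, 0, 0], [26, 6, 8]].
Row 1: (-5)·x + (5)·y + (0)·-4 = 0
Row 2: (0)·x + (0)·y + (0)·-4 = 0
Row 3: (26)·x + (6)·y + (8)·-4 = 0
Solving gives x = 1, y = 1.
Check: Q·(1, 1, -4) = (-1, -1, 4) = -1·(1, 1, -4).

1, 1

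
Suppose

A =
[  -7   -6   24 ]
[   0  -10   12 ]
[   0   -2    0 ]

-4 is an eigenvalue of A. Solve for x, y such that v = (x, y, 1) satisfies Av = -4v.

4, 2

We need (A + 4I)v = 0.
A + 4I = [[-3, -6, 24], [0, -6, 12], [0, -2, 4]].
Row 1: (-3)·x + (-6)·y + (24)·1 = 0
Row 2: (0)·x + (-6)·y + (12)·1 = 0
Row 3: (0)·x + (-2)·y + (4)·1 = 0
Solving gives x = 4, y = 2.
Check: A·(4, 2, 1) = (-16, -8, -4) = -4·(4, 2, 1).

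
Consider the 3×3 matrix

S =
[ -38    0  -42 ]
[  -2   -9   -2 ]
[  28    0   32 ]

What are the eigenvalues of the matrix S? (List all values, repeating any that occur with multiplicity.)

The characteristic polynomial is p(t) = det(tI - S).
Cofactor expansion gives p(t) = t^3 + 15t^2 + 14t - 360.
Try t = -9: p(-9) = 0, so -9 is a root.
Factor out (t + 9): p(t) = (t + 9)·(t^2 + 6t - 40).
The quadratic factors as (t + 10)·(t - 4).
Eigenvalues: -10, -9, 4.

-10, -9, 4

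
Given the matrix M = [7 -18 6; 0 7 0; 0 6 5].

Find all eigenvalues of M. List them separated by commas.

Compute the characteristic polynomial p(λ) = det(λI - M).
Cofactor expansion gives p(λ) = λ^3 - 19λ^2 + 119λ - 245.
Since p(5) = 0, λ = 5 is a root.
Dividing by (λ - 5) leaves λ^2 - 14λ + 49.
The quadratic factor is (λ - 7)^2.
Eigenvalues: 5, 7, 7.

5, 7, 7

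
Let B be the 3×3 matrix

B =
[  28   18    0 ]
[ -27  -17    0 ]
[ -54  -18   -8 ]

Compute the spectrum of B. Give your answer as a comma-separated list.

-8, 1, 10

The characteristic polynomial is p(lambda) = det(lambda·I - B).
Expanding along the first row, p(lambda) = lambda^3 - 3·lambda^2 - 78·lambda + 80.
Try lambda = 1: p(1) = 0, so 1 is a root.
Factor out (lambda - 1): p(lambda) = (lambda - 1)·(lambda^2 - 2·lambda - 80).
The quadratic factors as (lambda + 8)·(lambda - 10).
Eigenvalues: -8, 1, 10.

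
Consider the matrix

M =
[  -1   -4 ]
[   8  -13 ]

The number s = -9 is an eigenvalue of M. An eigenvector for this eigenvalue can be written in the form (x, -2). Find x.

We need (M + 9I)v = 0.
M + 9I = [[8, -4], [8, -4]].
Row 1: (8)·x + (-4)·-2 = 0
Row 2: (8)·x + (-4)·-2 = 0
Solving gives x = -1.
Check: M·(-1, -2) = (9, 18) = -9·(-1, -2).

-1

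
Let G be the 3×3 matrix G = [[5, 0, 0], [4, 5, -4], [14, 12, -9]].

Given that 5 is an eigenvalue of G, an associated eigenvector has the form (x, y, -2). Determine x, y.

We need (G - 5I)v = 0.
G - 5I = [[0, 0, 0], [4, 0, -4], [14, 12, -14]].
Row 1: (0)·x + (0)·y + (0)·-2 = 0
Row 2: (4)·x + (0)·y + (-4)·-2 = 0
Row 3: (14)·x + (12)·y + (-14)·-2 = 0
Solving gives x = -2, y = 0.
Check: G·(-2, 0, -2) = (-10, 0, -10) = 5·(-2, 0, -2).

-2, 0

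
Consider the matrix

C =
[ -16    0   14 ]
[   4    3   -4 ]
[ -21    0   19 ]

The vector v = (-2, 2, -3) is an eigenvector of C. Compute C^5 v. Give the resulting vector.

(-6250, 6250, -9375)

First find the eigenvalue: Cv = (-10, 10, -15) = 5·(-2, 2, -3), so λ = 5.
Then C^5 v = λ^5·v = 5^5·(-2, 2, -3) = 3125·(-2, 2, -3) = (-6250, 6250, -9375).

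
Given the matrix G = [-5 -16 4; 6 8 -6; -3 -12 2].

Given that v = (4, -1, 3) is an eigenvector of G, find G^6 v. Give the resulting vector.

(256, -64, 192)

First find the eigenvalue: Gv = (8, -2, 6) = 2·(4, -1, 3), so λ = 2.
Then G^6 v = λ^6·v = 2^6·(4, -1, 3) = 64·(4, -1, 3) = (256, -64, 192).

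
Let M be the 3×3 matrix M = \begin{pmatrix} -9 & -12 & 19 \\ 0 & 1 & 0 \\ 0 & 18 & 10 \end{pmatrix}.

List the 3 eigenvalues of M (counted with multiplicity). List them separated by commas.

Compute the characteristic polynomial p(λ) = det(λI - M).
Expanding the 3×3 determinant: p(λ) = λ^3 - 2λ^2 - 89λ + 90.
Try λ = 1: p(1) = 0, so 1 is a root.
Factor out (λ - 1): p(λ) = (λ - 1)·(λ^2 - λ - 90).
The quadratic factors as (λ + 9)·(λ - 10).
Eigenvalues: -9, 1, 10.

-9, 1, 10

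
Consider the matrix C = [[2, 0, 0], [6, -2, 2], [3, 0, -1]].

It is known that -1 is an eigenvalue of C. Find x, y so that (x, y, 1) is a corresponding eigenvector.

We need (C + 1I)v = 0.
C + 1I = [[3, 0, 0], [6, -1, 2], [3, 0, 0]].
Row 1: (3)·x + (0)·y + (0)·1 = 0
Row 2: (6)·x + (-1)·y + (2)·1 = 0
Row 3: (3)·x + (0)·y + (0)·1 = 0
Solving gives x = 0, y = 2.
Check: C·(0, 2, 1) = (0, -2, -1) = -1·(0, 2, 1).

0, 2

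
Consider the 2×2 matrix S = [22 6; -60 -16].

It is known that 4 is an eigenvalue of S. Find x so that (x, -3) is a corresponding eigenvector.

1

We need (S - 4I)v = 0.
S - 4I = [[18, 6], [-60, -20]].
Row 1: (18)·x + (6)·-3 = 0
Row 2: (-60)·x + (-20)·-3 = 0
Solving gives x = 1.
Check: S·(1, -3) = (4, -12) = 4·(1, -3).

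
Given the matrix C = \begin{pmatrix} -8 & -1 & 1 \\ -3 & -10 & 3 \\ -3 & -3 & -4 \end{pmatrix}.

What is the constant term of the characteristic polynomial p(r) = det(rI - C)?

p(0) = det(0·I − C) = det(−C) = (−1)^3·det(C).
det(C) = -392, so p(0) = 392.

392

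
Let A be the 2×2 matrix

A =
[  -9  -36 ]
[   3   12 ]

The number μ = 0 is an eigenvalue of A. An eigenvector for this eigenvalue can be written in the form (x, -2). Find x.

8

We need (A)v = 0.
A = [[-9, -36], [3, 12]].
Row 1: (-9)·x + (-36)·-2 = 0
Row 2: (3)·x + (12)·-2 = 0
Solving gives x = 8.
Check: A·(8, -2) = (0, 0) = 0·(8, -2).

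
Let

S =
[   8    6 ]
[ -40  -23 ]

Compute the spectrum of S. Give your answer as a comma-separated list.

det(S - λI) = (8 - λ)(-23 - λ) - (6)·(-40) = λ^2 + 15λ + 56.
This factors as (λ + 8)·(λ + 7) = 0.
Eigenvalues: -8, -7.

-8, -7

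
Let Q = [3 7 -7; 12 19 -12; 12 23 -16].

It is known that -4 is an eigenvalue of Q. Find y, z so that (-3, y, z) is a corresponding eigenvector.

We need (Q + 4I)v = 0.
Q + 4I = [[7, 7, -7], [12, 23, -12], [12, 23, -12]].
Row 1: (7)·-3 + (7)·y + (-7)·z = 0
Row 2: (12)·-3 + (23)·y + (-12)·z = 0
Row 3: (12)·-3 + (23)·y + (-12)·z = 0
Solving gives y = 0, z = -3.
Check: Q·(-3, 0, -3) = (12, 0, 12) = -4·(-3, 0, -3).

0, -3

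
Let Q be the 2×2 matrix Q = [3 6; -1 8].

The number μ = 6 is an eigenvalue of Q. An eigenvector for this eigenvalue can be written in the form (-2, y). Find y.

-1

We need (Q - 6I)v = 0.
Q - 6I = [[-3, 6], [-1, 2]].
Row 1: (-3)·-2 + (6)·y = 0
Row 2: (-1)·-2 + (2)·y = 0
Solving gives y = -1.
Check: Q·(-2, -1) = (-12, -6) = 6·(-2, -1).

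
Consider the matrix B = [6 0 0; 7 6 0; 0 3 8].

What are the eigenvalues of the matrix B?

B is lower triangular, so its eigenvalues are the diagonal entries.
Diagonal: 6, 6, 8.

6, 6, 8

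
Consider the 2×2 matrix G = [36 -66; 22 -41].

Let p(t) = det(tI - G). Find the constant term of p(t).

p(t) = t^2 + 5t - 24.
The constant term is -24.

-24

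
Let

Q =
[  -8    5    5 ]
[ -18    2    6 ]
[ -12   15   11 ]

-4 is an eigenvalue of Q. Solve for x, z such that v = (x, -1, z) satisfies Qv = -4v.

0, 1

We need (Q + 4I)v = 0.
Q + 4I = [[-4, 5, 5], [-18, 6, 6], [-12, 15, 15]].
Row 1: (-4)·x + (5)·-1 + (5)·z = 0
Row 2: (-18)·x + (6)·-1 + (6)·z = 0
Row 3: (-12)·x + (15)·-1 + (15)·z = 0
Solving gives x = 0, z = 1.
Check: Q·(0, -1, 1) = (0, 4, -4) = -4·(0, -1, 1).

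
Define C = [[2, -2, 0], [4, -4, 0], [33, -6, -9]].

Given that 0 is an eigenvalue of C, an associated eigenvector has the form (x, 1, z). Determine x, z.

We need (C)v = 0.
C = [[2, -2, 0], [4, -4, 0], [33, -6, -9]].
Row 1: (2)·x + (-2)·1 + (0)·z = 0
Row 2: (4)·x + (-4)·1 + (0)·z = 0
Row 3: (33)·x + (-6)·1 + (-9)·z = 0
Solving gives x = 1, z = 3.
Check: C·(1, 1, 3) = (0, 0, 0) = 0·(1, 1, 3).

1, 3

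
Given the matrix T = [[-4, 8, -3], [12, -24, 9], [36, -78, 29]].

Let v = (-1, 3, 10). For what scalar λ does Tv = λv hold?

Compute Tv: T·(-1, 3, 10) = (-2, 6, 20).
Since Tv = λv, compare component 1: -2 = λ·-1, so λ = 2.

2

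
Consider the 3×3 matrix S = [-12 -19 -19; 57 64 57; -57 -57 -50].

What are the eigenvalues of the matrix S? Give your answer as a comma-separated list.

-12, 7, 7

Set up det(λI - S) = 0.
Cofactor expansion gives p(λ) = λ^3 - 2λ^2 - 119λ + 588.
Try λ = -12: p(-12) = 0, so -12 is a root.
Factor out (λ + 12): p(λ) = (λ + 12)·(λ^2 - 14λ + 49).
The quadratic factor is (λ - 7)^2.
Eigenvalues: -12, 7, 7.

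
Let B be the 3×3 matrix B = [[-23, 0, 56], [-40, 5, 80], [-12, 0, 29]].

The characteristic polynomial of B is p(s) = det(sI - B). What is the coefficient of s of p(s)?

35

p(s) = s^3 - 11s^2 + 35s - 25.
The coefficient of s is 35.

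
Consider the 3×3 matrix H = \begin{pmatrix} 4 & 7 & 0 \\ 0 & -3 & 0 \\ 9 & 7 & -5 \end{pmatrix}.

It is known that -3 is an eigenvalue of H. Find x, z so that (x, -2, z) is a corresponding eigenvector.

2, 2

We need (H + 3I)v = 0.
H + 3I = [[7, 7, 0], [0, 0, 0], [9, 7, -2]].
Row 1: (7)·x + (7)·-2 + (0)·z = 0
Row 2: (0)·x + (0)·-2 + (0)·z = 0
Row 3: (9)·x + (7)·-2 + (-2)·z = 0
Solving gives x = 2, z = 2.
Check: H·(2, -2, 2) = (-6, 6, -6) = -3·(2, -2, 2).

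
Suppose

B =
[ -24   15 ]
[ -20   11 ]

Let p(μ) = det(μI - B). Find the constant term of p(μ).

p(μ) = μ^2 + 13μ + 36.
The constant term is 36.

36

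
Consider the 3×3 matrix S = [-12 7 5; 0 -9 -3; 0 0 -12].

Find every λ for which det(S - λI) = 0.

S is upper triangular, so its eigenvalues are the diagonal entries.
Diagonal: -12, -9, -12.

-12, -12, -9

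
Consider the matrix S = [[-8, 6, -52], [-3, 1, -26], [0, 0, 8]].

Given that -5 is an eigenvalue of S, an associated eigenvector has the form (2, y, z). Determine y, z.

We need (S + 5I)v = 0.
S + 5I = [[-3, 6, -52], [-3, 6, -26], [0, 0, 13]].
Row 1: (-3)·2 + (6)·y + (-52)·z = 0
Row 2: (-3)·2 + (6)·y + (-26)·z = 0
Row 3: (0)·2 + (0)·y + (13)·z = 0
Solving gives y = 1, z = 0.
Check: S·(2, 1, 0) = (-10, -5, 0) = -5·(2, 1, 0).

1, 0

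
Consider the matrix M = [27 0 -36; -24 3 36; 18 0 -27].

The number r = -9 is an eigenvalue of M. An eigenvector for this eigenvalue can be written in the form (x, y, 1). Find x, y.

We need (M + 9I)v = 0.
M + 9I = [[36, 0, -36], [-24, 12, 36], [18, 0, -18]].
Row 1: (36)·x + (0)·y + (-36)·1 = 0
Row 2: (-24)·x + (12)·y + (36)·1 = 0
Row 3: (18)·x + (0)·y + (-18)·1 = 0
Solving gives x = 1, y = -1.
Check: M·(1, -1, 1) = (-9, 9, -9) = -9·(1, -1, 1).

1, -1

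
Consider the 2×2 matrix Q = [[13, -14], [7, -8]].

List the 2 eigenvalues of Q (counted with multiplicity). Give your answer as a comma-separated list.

-1, 6

det(Q - μI) = (13 - μ)(-8 - μ) - (-14)·(7) = μ^2 - 5μ - 6.
This factors as (μ + 1)·(μ - 6) = 0.
Eigenvalues: -1, 6.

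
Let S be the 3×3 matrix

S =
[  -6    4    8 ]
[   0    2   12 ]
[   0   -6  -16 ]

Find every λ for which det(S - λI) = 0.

Compute the characteristic polynomial p(λ) = det(λI - S).
Expanding the 3×3 determinant: p(λ) = λ^3 + 20λ^2 + 124λ + 240.
Since p(-4) = 0, λ = -4 is a root.
Dividing by (λ + 4) leaves λ^2 + 16λ + 60.
The quadratic factors as (λ + 10)·(λ + 6).
Eigenvalues: -10, -6, -4.

-10, -6, -4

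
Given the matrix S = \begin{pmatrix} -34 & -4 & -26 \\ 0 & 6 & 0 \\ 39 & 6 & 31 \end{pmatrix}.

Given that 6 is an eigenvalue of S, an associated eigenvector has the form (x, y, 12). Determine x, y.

We need (S - 6I)v = 0.
S - 6I = [[-40, -4, -26], [0, 0, 0], [39, 6, 25]].
Row 1: (-40)·x + (-4)·y + (-26)·12 = 0
Row 2: (0)·x + (0)·y + (0)·12 = 0
Row 3: (39)·x + (6)·y + (25)·12 = 0
Solving gives x = -8, y = 2.
Check: S·(-8, 2, 12) = (-48, 12, 72) = 6·(-8, 2, 12).

-8, 2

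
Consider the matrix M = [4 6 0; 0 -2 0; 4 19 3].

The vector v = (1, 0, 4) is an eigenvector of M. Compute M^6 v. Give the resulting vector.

First find the eigenvalue: Mv = (4, 0, 16) = 4·(1, 0, 4), so λ = 4.
Then M^6 v = λ^6·v = 4^6·(1, 0, 4) = 4096·(1, 0, 4) = (4096, 0, 16384).

(4096, 0, 16384)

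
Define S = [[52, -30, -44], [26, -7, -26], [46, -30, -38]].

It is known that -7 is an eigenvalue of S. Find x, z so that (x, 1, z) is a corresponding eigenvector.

2, 2

We need (S + 7I)v = 0.
S + 7I = [[59, -30, -44], [26, 0, -26], [46, -30, -31]].
Row 1: (59)·x + (-30)·1 + (-44)·z = 0
Row 2: (26)·x + (0)·1 + (-26)·z = 0
Row 3: (46)·x + (-30)·1 + (-31)·z = 0
Solving gives x = 2, z = 2.
Check: S·(2, 1, 2) = (-14, -7, -14) = -7·(2, 1, 2).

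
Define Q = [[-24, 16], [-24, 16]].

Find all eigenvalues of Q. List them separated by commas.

-8, 0

det(Q - tI) = (-24 - t)(16 - t) - (16)·(-24) = t^2 + 8t.
This factors as (t + 8)·t = 0.
Eigenvalues: -8, 0.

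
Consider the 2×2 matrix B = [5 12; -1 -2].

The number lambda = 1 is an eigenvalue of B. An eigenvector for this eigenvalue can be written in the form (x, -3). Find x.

9

We need (B - 1I)v = 0.
B - 1I = [[4, 12], [-1, -3]].
Row 1: (4)·x + (12)·-3 = 0
Row 2: (-1)·x + (-3)·-3 = 0
Solving gives x = 9.
Check: B·(9, -3) = (9, -3) = 1·(9, -3).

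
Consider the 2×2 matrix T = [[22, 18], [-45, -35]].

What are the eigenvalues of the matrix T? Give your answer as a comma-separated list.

-8, -5

det(T - μI) = (22 - μ)(-35 - μ) - (18)·(-45) = μ^2 + 13μ + 40.
This factors as (μ + 8)·(μ + 5) = 0.
Eigenvalues: -8, -5.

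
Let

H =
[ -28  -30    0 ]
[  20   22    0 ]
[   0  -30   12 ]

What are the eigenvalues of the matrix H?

-8, 2, 12

Set up det(lambda·I - H) = 0.
Expanding the 3×3 determinant: p(lambda) = lambda^3 - 6·lambda^2 - 88·lambda + 192.
Try lambda = 12: p(12) = 0, so 12 is a root.
Dividing by (lambda - 12) leaves lambda^2 + 6·lambda - 16.
The quadratic factors as (lambda + 8)·(lambda - 2).
Eigenvalues: -8, 2, 12.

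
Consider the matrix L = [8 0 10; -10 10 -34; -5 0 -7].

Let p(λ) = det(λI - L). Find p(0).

60

p(0) = det(0·I − L) = det(−L) = (−1)^3·det(L).
det(L) = -60, so p(0) = 60.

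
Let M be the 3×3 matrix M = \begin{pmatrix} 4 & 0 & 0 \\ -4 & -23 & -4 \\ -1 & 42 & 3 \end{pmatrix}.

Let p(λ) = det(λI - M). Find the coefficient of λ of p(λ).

p(λ) = λ^3 + 16λ^2 + 19λ - 396.
The coefficient of λ is 19.

19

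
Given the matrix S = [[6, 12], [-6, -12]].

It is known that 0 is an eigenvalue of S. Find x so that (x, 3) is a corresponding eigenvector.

-6

We need (S)v = 0.
S = [[6, 12], [-6, -12]].
Row 1: (6)·x + (12)·3 = 0
Row 2: (-6)·x + (-12)·3 = 0
Solving gives x = -6.
Check: S·(-6, 3) = (0, 0) = 0·(-6, 3).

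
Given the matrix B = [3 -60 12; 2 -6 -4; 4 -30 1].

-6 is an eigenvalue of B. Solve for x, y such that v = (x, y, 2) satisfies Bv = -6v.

We need (B + 6I)v = 0.
B + 6I = [[9, -60, 12], [2, 0, -4], [4, -30, 7]].
Row 1: (9)·x + (-60)·y + (12)·2 = 0
Row 2: (2)·x + (0)·y + (-4)·2 = 0
Row 3: (4)·x + (-30)·y + (7)·2 = 0
Solving gives x = 4, y = 1.
Check: B·(4, 1, 2) = (-24, -6, -12) = -6·(4, 1, 2).

4, 1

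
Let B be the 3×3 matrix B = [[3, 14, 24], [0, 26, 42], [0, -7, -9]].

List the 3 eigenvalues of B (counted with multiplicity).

Set up det(rI - B) = 0.
Expanding the 3×3 determinant: p(r) = r^3 - 20r^2 + 111r - 180.
Rational-root test: r = 3 gives p(3) = 0.
Dividing by (r - 3) leaves r^2 - 17r + 60.
The quadratic factors as (r - 5)·(r - 12).
Eigenvalues: 3, 5, 12.

3, 5, 12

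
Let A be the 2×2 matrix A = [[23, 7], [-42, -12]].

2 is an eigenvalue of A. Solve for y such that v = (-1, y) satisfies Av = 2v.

We need (A - 2I)v = 0.
A - 2I = [[21, 7], [-42, -14]].
Row 1: (21)·-1 + (7)·y = 0
Row 2: (-42)·-1 + (-14)·y = 0
Solving gives y = 3.
Check: A·(-1, 3) = (-2, 6) = 2·(-1, 3).

3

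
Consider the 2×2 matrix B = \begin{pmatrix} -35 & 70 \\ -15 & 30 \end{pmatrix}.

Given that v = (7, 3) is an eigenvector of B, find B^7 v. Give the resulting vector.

(-546875, -234375)

First find the eigenvalue: Bv = (-35, -15) = -5·(7, 3), so λ = -5.
Then B^7 v = λ^7·v = (-5)^7·(7, 3) = -78125·(7, 3) = (-546875, -234375).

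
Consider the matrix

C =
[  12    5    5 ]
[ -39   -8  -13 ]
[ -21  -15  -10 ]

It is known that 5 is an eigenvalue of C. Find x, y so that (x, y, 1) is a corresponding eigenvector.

0, -1

We need (C - 5I)v = 0.
C - 5I = [[7, 5, 5], [-39, -13, -13], [-21, -15, -15]].
Row 1: (7)·x + (5)·y + (5)·1 = 0
Row 2: (-39)·x + (-13)·y + (-13)·1 = 0
Row 3: (-21)·x + (-15)·y + (-15)·1 = 0
Solving gives x = 0, y = -1.
Check: C·(0, -1, 1) = (0, -5, 5) = 5·(0, -1, 1).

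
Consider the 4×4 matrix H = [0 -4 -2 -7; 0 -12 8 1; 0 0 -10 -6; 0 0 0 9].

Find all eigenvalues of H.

-12, -10, 0, 9

H is upper triangular, so its eigenvalues are the diagonal entries.
Diagonal: 0, -12, -10, 9.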